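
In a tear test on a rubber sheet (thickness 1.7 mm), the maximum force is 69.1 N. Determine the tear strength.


Tear strength = force / thickness
= 69.1 / 1.7
= 40.65 N/mm

40.65 N/mm


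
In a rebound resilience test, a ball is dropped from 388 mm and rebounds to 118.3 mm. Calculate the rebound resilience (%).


Resilience = h_rebound / h_drop * 100
= 118.3 / 388 * 100
= 30.5%

30.5%


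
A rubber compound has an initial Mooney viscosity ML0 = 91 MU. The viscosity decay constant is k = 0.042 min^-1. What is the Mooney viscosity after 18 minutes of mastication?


ML = ML0 * exp(-k * t)
ML = 91 * exp(-0.042 * 18)
ML = 91 * 0.4695
ML = 42.73 MU

42.73 MU


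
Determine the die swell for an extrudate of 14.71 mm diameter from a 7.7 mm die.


Die swell ratio = D_extrudate / D_die
= 14.71 / 7.7
= 1.91

Die swell = 1.91


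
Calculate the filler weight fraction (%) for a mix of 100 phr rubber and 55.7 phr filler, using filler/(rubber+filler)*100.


Filler % = filler / (rubber + filler) * 100
= 55.7 / (100 + 55.7) * 100
= 55.7 / 155.7 * 100
= 35.77%

35.77%


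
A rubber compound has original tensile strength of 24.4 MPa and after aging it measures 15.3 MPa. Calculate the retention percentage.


Retention = aged / original * 100
= 15.3 / 24.4 * 100
= 62.7%

62.7%


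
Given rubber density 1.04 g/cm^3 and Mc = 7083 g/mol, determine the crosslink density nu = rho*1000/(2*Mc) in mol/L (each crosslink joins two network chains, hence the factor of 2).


nu = rho * 1000 / (2 * Mc)
nu = 1.04 * 1000 / (2 * 7083)
nu = 1040.0 / 14166
nu = 0.0734 mol/L

0.0734 mol/L


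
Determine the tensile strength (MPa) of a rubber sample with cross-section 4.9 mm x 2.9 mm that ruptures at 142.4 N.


Area = width * thickness = 4.9 * 2.9 = 14.21 mm^2
TS = force / area = 142.4 / 14.21 = 10.02 MPa

10.02 MPa


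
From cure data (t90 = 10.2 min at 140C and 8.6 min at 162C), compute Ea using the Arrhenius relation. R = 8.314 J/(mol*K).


T1 = 413.15 K, T2 = 435.15 K
1/T1 - 1/T2 = 1.2237e-04
ln(t1/t2) = ln(10.2/8.6) = 0.1706
Ea = 8.314 * 0.1706 / 1.2237e-04 = 11592.5256 J/mol
Ea = 11.59 kJ/mol

11.59 kJ/mol


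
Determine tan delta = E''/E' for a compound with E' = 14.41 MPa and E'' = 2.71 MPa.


tan delta = E'' / E'
= 2.71 / 14.41
= 0.1881

tan delta = 0.1881


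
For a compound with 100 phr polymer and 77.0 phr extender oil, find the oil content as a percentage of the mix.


Oil % = oil / (100 + oil) * 100
= 77.0 / (100 + 77.0) * 100
= 77.0 / 177.0 * 100
= 43.5%

43.5%


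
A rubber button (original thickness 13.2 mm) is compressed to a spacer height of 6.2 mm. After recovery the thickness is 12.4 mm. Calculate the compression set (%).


CS = (t0 - recovered) / (t0 - ts) * 100
= (13.2 - 12.4) / (13.2 - 6.2) * 100
= 0.8 / 7.0 * 100
= 11.4%

11.4%


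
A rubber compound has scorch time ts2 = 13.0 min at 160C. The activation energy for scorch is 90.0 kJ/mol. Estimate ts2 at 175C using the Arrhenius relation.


Convert temperatures: T1 = 160 + 273.15 = 433.15 K, T2 = 175 + 273.15 = 448.15 K
ts2_new = 13.0 * exp(90000 / 8.314 * (1/448.15 - 1/433.15))
1/T2 - 1/T1 = -7.7273e-05
ts2_new = 5.63 min

5.63 min


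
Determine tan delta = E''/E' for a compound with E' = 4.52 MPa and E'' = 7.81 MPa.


tan delta = E'' / E'
= 7.81 / 4.52
= 1.7279

tan delta = 1.7279


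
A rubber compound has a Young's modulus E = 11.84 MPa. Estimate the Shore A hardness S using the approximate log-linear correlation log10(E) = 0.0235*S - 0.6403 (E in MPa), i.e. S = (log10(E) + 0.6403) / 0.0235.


log10(E) = 0.0235*S - 0.6403  =>  S = (log10(E) + 0.6403) / 0.0235
log10(11.84) = 1.073352
S = (1.073352 + 0.6403) / 0.0235 = 1.713652 / 0.0235
S = 72.9

Shore A = 72.9


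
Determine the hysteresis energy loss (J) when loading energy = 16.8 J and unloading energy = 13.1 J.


Hysteresis loss = loading - unloading
= 16.8 - 13.1
= 3.7 J

3.7 J


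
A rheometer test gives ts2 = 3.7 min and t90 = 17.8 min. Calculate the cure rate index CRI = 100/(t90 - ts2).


CRI = 100 / (t90 - ts2)
= 100 / (17.8 - 3.7)
= 100 / 14.1
= 7.09 min^-1

7.09 min^-1


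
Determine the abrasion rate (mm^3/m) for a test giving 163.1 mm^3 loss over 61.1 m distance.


Rate = volume_loss / distance
= 163.1 / 61.1
= 2.669 mm^3/m

2.669 mm^3/m


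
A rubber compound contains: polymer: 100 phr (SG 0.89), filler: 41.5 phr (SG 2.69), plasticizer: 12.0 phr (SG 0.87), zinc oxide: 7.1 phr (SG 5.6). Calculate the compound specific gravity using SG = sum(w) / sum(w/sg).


Sum of weights = 160.6
Volume contributions:
  polymer: 100/0.89 = 112.3596
  filler: 41.5/2.69 = 15.4275
  plasticizer: 12.0/0.87 = 13.7931
  zinc oxide: 7.1/5.6 = 1.2679
Sum of volumes = 142.8480
SG = 160.6 / 142.8480 = 1.124

SG = 1.124


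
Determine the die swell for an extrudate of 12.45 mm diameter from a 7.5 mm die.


Die swell ratio = D_extrudate / D_die
= 12.45 / 7.5
= 1.66

Die swell = 1.66


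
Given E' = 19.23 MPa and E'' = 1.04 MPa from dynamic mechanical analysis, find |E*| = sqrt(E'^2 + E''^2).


|E*| = sqrt(E'^2 + E''^2)
= sqrt(19.23^2 + 1.04^2)
= sqrt(369.7929 + 1.0816)
= 19.258 MPa

19.258 MPa


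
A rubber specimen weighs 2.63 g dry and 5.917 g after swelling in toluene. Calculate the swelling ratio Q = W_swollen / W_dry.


Q = W_swollen / W_dry
Q = 5.917 / 2.63
Q = 2.25

Q = 2.25


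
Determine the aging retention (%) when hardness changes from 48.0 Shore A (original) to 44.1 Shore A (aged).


Retention = aged / original * 100
= 44.1 / 48.0 * 100
= 91.9%

91.9%


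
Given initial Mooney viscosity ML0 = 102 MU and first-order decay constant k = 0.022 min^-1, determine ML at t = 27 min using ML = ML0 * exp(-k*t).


ML = ML0 * exp(-k * t)
ML = 102 * exp(-0.022 * 27)
ML = 102 * 0.5521
ML = 56.32 MU

56.32 MU


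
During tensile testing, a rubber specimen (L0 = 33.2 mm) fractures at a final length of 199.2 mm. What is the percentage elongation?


Elongation = (Lf - L0) / L0 * 100
= (199.2 - 33.2) / 33.2 * 100
= 166.0 / 33.2 * 100
= 500.0%

500.0%


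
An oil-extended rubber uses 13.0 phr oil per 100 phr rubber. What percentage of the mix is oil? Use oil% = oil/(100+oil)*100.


Oil % = oil / (100 + oil) * 100
= 13.0 / (100 + 13.0) * 100
= 13.0 / 113.0 * 100
= 11.5%

11.5%


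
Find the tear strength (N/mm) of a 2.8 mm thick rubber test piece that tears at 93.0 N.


Tear strength = force / thickness
= 93.0 / 2.8
= 33.21 N/mm

33.21 N/mm


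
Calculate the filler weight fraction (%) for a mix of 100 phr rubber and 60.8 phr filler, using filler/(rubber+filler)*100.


Filler % = filler / (rubber + filler) * 100
= 60.8 / (100 + 60.8) * 100
= 60.8 / 160.8 * 100
= 37.81%

37.81%


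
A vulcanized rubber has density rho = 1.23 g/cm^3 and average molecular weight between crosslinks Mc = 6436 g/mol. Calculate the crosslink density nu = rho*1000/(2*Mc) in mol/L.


nu = rho * 1000 / (2 * Mc)
nu = 1.23 * 1000 / (2 * 6436)
nu = 1230.0 / 12872
nu = 0.0956 mol/L

0.0956 mol/L


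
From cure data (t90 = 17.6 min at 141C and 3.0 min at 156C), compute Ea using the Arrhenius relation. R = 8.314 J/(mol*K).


T1 = 414.15 K, T2 = 429.15 K
1/T1 - 1/T2 = 8.4397e-05
ln(t1/t2) = ln(17.6/3.0) = 1.7693
Ea = 8.314 * 1.7693 / 8.4397e-05 = 174294.5210 J/mol
Ea = 174.29 kJ/mol

174.29 kJ/mol


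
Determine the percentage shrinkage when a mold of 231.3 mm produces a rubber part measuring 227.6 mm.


Shrinkage = (mold - part) / mold * 100
= (231.3 - 227.6) / 231.3 * 100
= 3.7 / 231.3 * 100
= 1.6%

1.6%


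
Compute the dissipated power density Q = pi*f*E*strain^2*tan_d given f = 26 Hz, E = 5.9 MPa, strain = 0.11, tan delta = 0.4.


Q = pi * f * E * strain^2 * tan_d
= pi * 26 * 5.9 * 0.11^2 * 0.4
= pi * 26 * 5.9 * 0.0121 * 0.4
= 2.3325

Q = 2.3325


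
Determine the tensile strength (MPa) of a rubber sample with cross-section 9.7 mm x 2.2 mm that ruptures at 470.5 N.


Area = width * thickness = 9.7 * 2.2 = 21.34 mm^2
TS = force / area = 470.5 / 21.34 = 22.05 MPa

22.05 MPa


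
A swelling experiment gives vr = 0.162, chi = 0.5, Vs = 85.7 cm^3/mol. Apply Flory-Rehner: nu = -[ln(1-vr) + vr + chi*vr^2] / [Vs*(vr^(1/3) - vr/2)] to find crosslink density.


ln(1 - vr) = ln(1 - 0.162) = -0.1767
Numerator = -((-0.1767) + 0.162 + 0.5 * 0.162^2) = 0.0016
Denominator = 85.7 * (0.162^(1/3) - 0.162/2) = 39.7765
nu = 0.0016 / 39.7765 = 4.0606e-05 mol/cm^3

4.0606e-05 mol/cm^3


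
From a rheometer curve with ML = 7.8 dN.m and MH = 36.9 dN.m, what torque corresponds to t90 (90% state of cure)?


M90 = ML + 0.9 * (MH - ML)
M90 = 7.8 + 0.9 * (36.9 - 7.8)
M90 = 7.8 + 0.9 * 29.1
M90 = 33.99 dN.m

33.99 dN.m


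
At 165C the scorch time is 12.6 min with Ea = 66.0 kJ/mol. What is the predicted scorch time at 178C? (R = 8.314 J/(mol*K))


Convert temperatures: T1 = 165 + 273.15 = 438.15 K, T2 = 178 + 273.15 = 451.15 K
ts2_new = 12.6 * exp(66000 / 8.314 * (1/451.15 - 1/438.15))
1/T2 - 1/T1 = -6.5766e-05
ts2_new = 7.48 min

7.48 min


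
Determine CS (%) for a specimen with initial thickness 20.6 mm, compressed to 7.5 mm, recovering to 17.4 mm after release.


CS = (t0 - recovered) / (t0 - ts) * 100
= (20.6 - 17.4) / (20.6 - 7.5) * 100
= 3.2 / 13.1 * 100
= 24.4%

24.4%


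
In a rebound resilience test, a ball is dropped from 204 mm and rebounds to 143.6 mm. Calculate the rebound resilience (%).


Resilience = h_rebound / h_drop * 100
= 143.6 / 204 * 100
= 70.4%

70.4%


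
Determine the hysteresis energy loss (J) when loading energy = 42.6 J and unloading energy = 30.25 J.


Hysteresis loss = loading - unloading
= 42.6 - 30.25
= 12.35 J

12.35 J


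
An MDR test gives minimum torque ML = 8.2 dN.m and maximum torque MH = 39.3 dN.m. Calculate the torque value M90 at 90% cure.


M90 = ML + 0.9 * (MH - ML)
M90 = 8.2 + 0.9 * (39.3 - 8.2)
M90 = 8.2 + 0.9 * 31.1
M90 = 36.19 dN.m

36.19 dN.m


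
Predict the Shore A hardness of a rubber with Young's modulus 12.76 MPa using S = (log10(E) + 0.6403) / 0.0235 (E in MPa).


log10(E) = 0.0235*S - 0.6403  =>  S = (log10(E) + 0.6403) / 0.0235
log10(12.76) = 1.105851
S = (1.105851 + 0.6403) / 0.0235 = 1.746151 / 0.0235
S = 74.3

Shore A = 74.3


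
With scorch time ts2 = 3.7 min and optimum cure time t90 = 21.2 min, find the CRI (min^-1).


CRI = 100 / (t90 - ts2)
= 100 / (21.2 - 3.7)
= 100 / 17.5
= 5.71 min^-1

5.71 min^-1


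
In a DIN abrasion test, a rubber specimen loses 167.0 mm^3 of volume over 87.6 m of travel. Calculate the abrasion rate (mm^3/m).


Rate = volume_loss / distance
= 167.0 / 87.6
= 1.906 mm^3/m

1.906 mm^3/m


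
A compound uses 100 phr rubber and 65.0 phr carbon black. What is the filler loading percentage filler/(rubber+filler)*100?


Filler % = filler / (rubber + filler) * 100
= 65.0 / (100 + 65.0) * 100
= 65.0 / 165.0 * 100
= 39.39%

39.39%


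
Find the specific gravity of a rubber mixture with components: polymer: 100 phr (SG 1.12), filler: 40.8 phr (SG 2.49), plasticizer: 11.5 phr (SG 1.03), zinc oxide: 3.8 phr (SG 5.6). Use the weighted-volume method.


Sum of weights = 156.1
Volume contributions:
  polymer: 100/1.12 = 89.2857
  filler: 40.8/2.49 = 16.3855
  plasticizer: 11.5/1.03 = 11.1650
  zinc oxide: 3.8/5.6 = 0.6786
Sum of volumes = 117.5149
SG = 156.1 / 117.5149 = 1.328

SG = 1.328


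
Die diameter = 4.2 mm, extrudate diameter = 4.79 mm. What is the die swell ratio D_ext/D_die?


Die swell ratio = D_extrudate / D_die
= 4.79 / 4.2
= 1.14

Die swell = 1.14


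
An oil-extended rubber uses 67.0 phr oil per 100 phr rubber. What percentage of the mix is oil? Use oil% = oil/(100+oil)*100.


Oil % = oil / (100 + oil) * 100
= 67.0 / (100 + 67.0) * 100
= 67.0 / 167.0 * 100
= 40.12%

40.12%


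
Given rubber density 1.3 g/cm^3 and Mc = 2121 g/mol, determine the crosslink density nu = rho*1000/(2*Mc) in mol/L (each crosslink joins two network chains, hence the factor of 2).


nu = rho * 1000 / (2 * Mc)
nu = 1.3 * 1000 / (2 * 2121)
nu = 1300.0 / 4242
nu = 0.3065 mol/L

0.3065 mol/L


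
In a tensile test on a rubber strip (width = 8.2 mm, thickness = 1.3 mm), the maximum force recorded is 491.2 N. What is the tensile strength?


Area = width * thickness = 8.2 * 1.3 = 10.66 mm^2
TS = force / area = 491.2 / 10.66 = 46.08 MPa

46.08 MPa


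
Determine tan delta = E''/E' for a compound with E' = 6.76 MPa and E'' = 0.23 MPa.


tan delta = E'' / E'
= 0.23 / 6.76
= 0.034

tan delta = 0.034


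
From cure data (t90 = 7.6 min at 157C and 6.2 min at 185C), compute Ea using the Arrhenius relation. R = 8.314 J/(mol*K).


T1 = 430.15 K, T2 = 458.15 K
1/T1 - 1/T2 = 1.4208e-04
ln(t1/t2) = ln(7.6/6.2) = 0.2036
Ea = 8.314 * 0.2036 / 1.4208e-04 = 11913.9330 J/mol
Ea = 11.91 kJ/mol

11.91 kJ/mol


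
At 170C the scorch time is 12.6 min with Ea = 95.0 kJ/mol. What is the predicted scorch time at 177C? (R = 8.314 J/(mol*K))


Convert temperatures: T1 = 170 + 273.15 = 443.15 K, T2 = 177 + 273.15 = 450.15 K
ts2_new = 12.6 * exp(95000 / 8.314 * (1/450.15 - 1/443.15))
1/T2 - 1/T1 = -3.5091e-05
ts2_new = 8.44 min

8.44 min


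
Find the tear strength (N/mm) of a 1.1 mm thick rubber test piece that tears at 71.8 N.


Tear strength = force / thickness
= 71.8 / 1.1
= 65.27 N/mm

65.27 N/mm


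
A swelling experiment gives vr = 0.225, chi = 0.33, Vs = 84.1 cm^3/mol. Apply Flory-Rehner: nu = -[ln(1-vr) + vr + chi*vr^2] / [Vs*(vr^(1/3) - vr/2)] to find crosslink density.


ln(1 - vr) = ln(1 - 0.225) = -0.2549
Numerator = -((-0.2549) + 0.225 + 0.33 * 0.225^2) = 0.0132
Denominator = 84.1 * (0.225^(1/3) - 0.225/2) = 41.6901
nu = 0.0132 / 41.6901 = 3.1629e-04 mol/cm^3

3.1629e-04 mol/cm^3


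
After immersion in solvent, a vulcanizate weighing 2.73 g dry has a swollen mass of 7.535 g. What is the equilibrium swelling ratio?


Q = W_swollen / W_dry
Q = 7.535 / 2.73
Q = 2.76

Q = 2.76


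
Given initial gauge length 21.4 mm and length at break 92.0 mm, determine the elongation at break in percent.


Elongation = (Lf - L0) / L0 * 100
= (92.0 - 21.4) / 21.4 * 100
= 70.6 / 21.4 * 100
= 329.9%

329.9%


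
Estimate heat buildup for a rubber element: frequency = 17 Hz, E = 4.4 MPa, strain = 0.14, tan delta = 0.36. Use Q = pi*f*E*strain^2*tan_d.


Q = pi * f * E * strain^2 * tan_d
= pi * 17 * 4.4 * 0.14^2 * 0.36
= pi * 17 * 4.4 * 0.0196 * 0.36
= 1.6581

Q = 1.6581


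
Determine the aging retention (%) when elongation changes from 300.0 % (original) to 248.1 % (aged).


Retention = aged / original * 100
= 248.1 / 300.0 * 100
= 82.7%

82.7%


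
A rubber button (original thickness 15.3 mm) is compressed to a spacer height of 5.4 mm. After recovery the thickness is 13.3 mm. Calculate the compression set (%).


CS = (t0 - recovered) / (t0 - ts) * 100
= (15.3 - 13.3) / (15.3 - 5.4) * 100
= 2.0 / 9.9 * 100
= 20.2%

20.2%


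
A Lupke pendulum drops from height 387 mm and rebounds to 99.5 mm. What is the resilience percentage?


Resilience = h_rebound / h_drop * 100
= 99.5 / 387 * 100
= 25.7%

25.7%


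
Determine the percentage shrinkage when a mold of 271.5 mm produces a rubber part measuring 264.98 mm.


Shrinkage = (mold - part) / mold * 100
= (271.5 - 264.98) / 271.5 * 100
= 6.52 / 271.5 * 100
= 2.4%

2.4%


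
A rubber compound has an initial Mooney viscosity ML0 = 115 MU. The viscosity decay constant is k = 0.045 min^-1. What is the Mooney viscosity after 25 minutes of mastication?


ML = ML0 * exp(-k * t)
ML = 115 * exp(-0.045 * 25)
ML = 115 * 0.3247
ML = 37.34 MU

37.34 MU


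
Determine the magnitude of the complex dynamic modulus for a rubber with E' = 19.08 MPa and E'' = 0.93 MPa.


|E*| = sqrt(E'^2 + E''^2)
= sqrt(19.08^2 + 0.93^2)
= sqrt(364.0464 + 0.8649)
= 19.103 MPa

19.103 MPa


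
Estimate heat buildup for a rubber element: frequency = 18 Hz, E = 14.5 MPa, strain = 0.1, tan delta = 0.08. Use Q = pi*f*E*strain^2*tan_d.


Q = pi * f * E * strain^2 * tan_d
= pi * 18 * 14.5 * 0.1^2 * 0.08
= pi * 18 * 14.5 * 0.0100 * 0.08
= 0.6560

Q = 0.6560


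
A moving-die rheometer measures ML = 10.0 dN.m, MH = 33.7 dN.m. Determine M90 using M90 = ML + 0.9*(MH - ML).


M90 = ML + 0.9 * (MH - ML)
M90 = 10.0 + 0.9 * (33.7 - 10.0)
M90 = 10.0 + 0.9 * 23.7
M90 = 31.33 dN.m

31.33 dN.m


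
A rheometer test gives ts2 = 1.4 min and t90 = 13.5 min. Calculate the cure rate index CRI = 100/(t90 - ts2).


CRI = 100 / (t90 - ts2)
= 100 / (13.5 - 1.4)
= 100 / 12.1
= 8.26 min^-1

8.26 min^-1


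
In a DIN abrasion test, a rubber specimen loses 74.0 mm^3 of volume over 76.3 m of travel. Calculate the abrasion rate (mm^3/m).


Rate = volume_loss / distance
= 74.0 / 76.3
= 0.97 mm^3/m

0.97 mm^3/m


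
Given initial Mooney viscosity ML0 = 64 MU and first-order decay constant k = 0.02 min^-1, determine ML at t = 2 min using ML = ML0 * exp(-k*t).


ML = ML0 * exp(-k * t)
ML = 64 * exp(-0.02 * 2)
ML = 64 * 0.9608
ML = 61.49 MU

61.49 MU


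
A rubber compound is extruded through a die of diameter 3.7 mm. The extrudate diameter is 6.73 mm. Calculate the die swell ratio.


Die swell ratio = D_extrudate / D_die
= 6.73 / 3.7
= 1.819

Die swell = 1.819


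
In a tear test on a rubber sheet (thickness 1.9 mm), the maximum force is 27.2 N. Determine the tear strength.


Tear strength = force / thickness
= 27.2 / 1.9
= 14.32 N/mm

14.32 N/mm


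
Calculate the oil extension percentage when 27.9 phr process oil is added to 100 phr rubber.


Oil % = oil / (100 + oil) * 100
= 27.9 / (100 + 27.9) * 100
= 27.9 / 127.9 * 100
= 21.81%

21.81%


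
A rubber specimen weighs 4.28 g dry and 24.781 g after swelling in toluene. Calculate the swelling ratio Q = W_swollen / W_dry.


Q = W_swollen / W_dry
Q = 24.781 / 4.28
Q = 5.79

Q = 5.79


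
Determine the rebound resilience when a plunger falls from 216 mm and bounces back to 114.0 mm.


Resilience = h_rebound / h_drop * 100
= 114.0 / 216 * 100
= 52.8%

52.8%


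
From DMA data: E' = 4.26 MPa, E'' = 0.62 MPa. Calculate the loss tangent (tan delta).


tan delta = E'' / E'
= 0.62 / 4.26
= 0.1455

tan delta = 0.1455


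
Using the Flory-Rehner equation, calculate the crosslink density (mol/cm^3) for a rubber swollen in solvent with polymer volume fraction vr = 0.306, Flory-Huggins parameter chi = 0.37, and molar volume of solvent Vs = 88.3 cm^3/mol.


ln(1 - vr) = ln(1 - 0.306) = -0.3653
Numerator = -((-0.3653) + 0.306 + 0.37 * 0.306^2) = 0.0246
Denominator = 88.3 * (0.306^(1/3) - 0.306/2) = 45.9925
nu = 0.0246 / 45.9925 = 5.3570e-04 mol/cm^3

5.3570e-04 mol/cm^3


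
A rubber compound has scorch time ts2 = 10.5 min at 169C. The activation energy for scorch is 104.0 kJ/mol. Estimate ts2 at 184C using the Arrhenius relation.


Convert temperatures: T1 = 169 + 273.15 = 442.15 K, T2 = 184 + 273.15 = 457.15 K
ts2_new = 10.5 * exp(104000 / 8.314 * (1/457.15 - 1/442.15))
1/T2 - 1/T1 = -7.4210e-05
ts2_new = 4.15 min

4.15 min


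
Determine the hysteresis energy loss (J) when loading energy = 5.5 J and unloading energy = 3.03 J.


Hysteresis loss = loading - unloading
= 5.5 - 3.03
= 2.47 J

2.47 J


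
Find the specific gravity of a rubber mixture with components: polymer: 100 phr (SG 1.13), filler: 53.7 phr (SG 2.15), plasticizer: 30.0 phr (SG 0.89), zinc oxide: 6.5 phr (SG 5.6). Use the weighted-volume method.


Sum of weights = 190.2
Volume contributions:
  polymer: 100/1.13 = 88.4956
  filler: 53.7/2.15 = 24.9767
  plasticizer: 30.0/0.89 = 33.7079
  zinc oxide: 6.5/5.6 = 1.1607
Sum of volumes = 148.3409
SG = 190.2 / 148.3409 = 1.282

SG = 1.282


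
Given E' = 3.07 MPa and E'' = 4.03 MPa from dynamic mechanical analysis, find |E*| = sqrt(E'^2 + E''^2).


|E*| = sqrt(E'^2 + E''^2)
= sqrt(3.07^2 + 4.03^2)
= sqrt(9.4249 + 16.2409)
= 5.066 MPa

5.066 MPa


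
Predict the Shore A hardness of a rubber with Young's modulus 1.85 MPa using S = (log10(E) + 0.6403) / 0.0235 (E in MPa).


log10(E) = 0.0235*S - 0.6403  =>  S = (log10(E) + 0.6403) / 0.0235
log10(1.85) = 0.267172
S = (0.267172 + 0.6403) / 0.0235 = 0.907472 / 0.0235
S = 38.6

Shore A = 38.6


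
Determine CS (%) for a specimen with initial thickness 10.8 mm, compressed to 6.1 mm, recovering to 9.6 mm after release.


CS = (t0 - recovered) / (t0 - ts) * 100
= (10.8 - 9.6) / (10.8 - 6.1) * 100
= 1.2 / 4.7 * 100
= 25.5%

25.5%


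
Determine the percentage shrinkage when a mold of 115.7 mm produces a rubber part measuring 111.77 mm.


Shrinkage = (mold - part) / mold * 100
= (115.7 - 111.77) / 115.7 * 100
= 3.93 / 115.7 * 100
= 3.4%

3.4%


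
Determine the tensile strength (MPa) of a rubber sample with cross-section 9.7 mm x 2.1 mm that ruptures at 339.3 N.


Area = width * thickness = 9.7 * 2.1 = 20.37 mm^2
TS = force / area = 339.3 / 20.37 = 16.66 MPa

16.66 MPa


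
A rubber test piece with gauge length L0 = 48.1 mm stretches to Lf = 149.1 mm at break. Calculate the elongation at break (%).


Elongation = (Lf - L0) / L0 * 100
= (149.1 - 48.1) / 48.1 * 100
= 101.0 / 48.1 * 100
= 210.0%

210.0%


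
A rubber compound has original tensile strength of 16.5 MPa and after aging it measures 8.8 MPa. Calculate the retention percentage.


Retention = aged / original * 100
= 8.8 / 16.5 * 100
= 53.3%

53.3%


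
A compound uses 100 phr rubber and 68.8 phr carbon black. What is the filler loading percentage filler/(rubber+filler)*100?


Filler % = filler / (rubber + filler) * 100
= 68.8 / (100 + 68.8) * 100
= 68.8 / 168.8 * 100
= 40.76%

40.76%


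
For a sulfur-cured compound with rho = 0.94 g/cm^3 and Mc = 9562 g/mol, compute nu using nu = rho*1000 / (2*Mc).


nu = rho * 1000 / (2 * Mc)
nu = 0.94 * 1000 / (2 * 9562)
nu = 940.0 / 19124
nu = 0.0492 mol/L

0.0492 mol/L


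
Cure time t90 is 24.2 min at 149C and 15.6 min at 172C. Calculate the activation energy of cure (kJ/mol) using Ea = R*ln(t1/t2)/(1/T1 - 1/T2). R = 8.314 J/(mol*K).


T1 = 422.15 K, T2 = 445.15 K
1/T1 - 1/T2 = 1.2239e-04
ln(t1/t2) = ln(24.2/15.6) = 0.4391
Ea = 8.314 * 0.4391 / 1.2239e-04 = 29826.3913 J/mol
Ea = 29.83 kJ/mol

29.83 kJ/mol


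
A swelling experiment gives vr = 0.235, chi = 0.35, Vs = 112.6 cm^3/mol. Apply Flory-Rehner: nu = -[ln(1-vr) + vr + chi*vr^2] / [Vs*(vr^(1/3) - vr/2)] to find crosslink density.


ln(1 - vr) = ln(1 - 0.235) = -0.2679
Numerator = -((-0.2679) + 0.235 + 0.35 * 0.235^2) = 0.0136
Denominator = 112.6 * (0.235^(1/3) - 0.235/2) = 56.2550
nu = 0.0136 / 56.2550 = 2.4088e-04 mol/cm^3

2.4088e-04 mol/cm^3


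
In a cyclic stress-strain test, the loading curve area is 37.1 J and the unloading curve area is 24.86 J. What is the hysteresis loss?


Hysteresis loss = loading - unloading
= 37.1 - 24.86
= 12.24 J

12.24 J


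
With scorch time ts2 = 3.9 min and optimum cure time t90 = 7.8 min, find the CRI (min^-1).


CRI = 100 / (t90 - ts2)
= 100 / (7.8 - 3.9)
= 100 / 3.9
= 25.64 min^-1

25.64 min^-1


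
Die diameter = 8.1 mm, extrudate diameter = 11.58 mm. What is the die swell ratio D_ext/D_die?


Die swell ratio = D_extrudate / D_die
= 11.58 / 8.1
= 1.43

Die swell = 1.43


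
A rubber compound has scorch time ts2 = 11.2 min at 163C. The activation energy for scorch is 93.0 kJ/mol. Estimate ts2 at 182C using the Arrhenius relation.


Convert temperatures: T1 = 163 + 273.15 = 436.15 K, T2 = 182 + 273.15 = 455.15 K
ts2_new = 11.2 * exp(93000 / 8.314 * (1/455.15 - 1/436.15))
1/T2 - 1/T1 = -9.5711e-05
ts2_new = 3.84 min

3.84 min


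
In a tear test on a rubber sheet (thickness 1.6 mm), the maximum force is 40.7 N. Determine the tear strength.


Tear strength = force / thickness
= 40.7 / 1.6
= 25.44 N/mm

25.44 N/mm


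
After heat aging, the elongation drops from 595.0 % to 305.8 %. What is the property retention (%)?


Retention = aged / original * 100
= 305.8 / 595.0 * 100
= 51.4%

51.4%


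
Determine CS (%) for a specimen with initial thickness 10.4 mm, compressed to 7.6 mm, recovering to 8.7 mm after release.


CS = (t0 - recovered) / (t0 - ts) * 100
= (10.4 - 8.7) / (10.4 - 7.6) * 100
= 1.7 / 2.8 * 100
= 60.7%

60.7%


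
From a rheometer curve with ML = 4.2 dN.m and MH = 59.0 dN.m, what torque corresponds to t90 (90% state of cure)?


M90 = ML + 0.9 * (MH - ML)
M90 = 4.2 + 0.9 * (59.0 - 4.2)
M90 = 4.2 + 0.9 * 54.8
M90 = 53.52 dN.m

53.52 dN.m


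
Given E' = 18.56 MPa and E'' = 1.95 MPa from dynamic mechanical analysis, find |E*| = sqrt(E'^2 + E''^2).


|E*| = sqrt(E'^2 + E''^2)
= sqrt(18.56^2 + 1.95^2)
= sqrt(344.4736 + 3.8025)
= 18.662 MPa

18.662 MPa


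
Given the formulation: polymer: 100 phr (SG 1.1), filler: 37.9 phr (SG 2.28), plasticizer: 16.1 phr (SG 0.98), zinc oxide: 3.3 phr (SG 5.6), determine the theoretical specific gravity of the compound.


Sum of weights = 157.3
Volume contributions:
  polymer: 100/1.1 = 90.9091
  filler: 37.9/2.28 = 16.6228
  plasticizer: 16.1/0.98 = 16.4286
  zinc oxide: 3.3/5.6 = 0.5893
Sum of volumes = 124.5498
SG = 157.3 / 124.5498 = 1.263

SG = 1.263


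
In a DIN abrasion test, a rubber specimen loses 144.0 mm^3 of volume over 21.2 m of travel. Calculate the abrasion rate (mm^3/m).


Rate = volume_loss / distance
= 144.0 / 21.2
= 6.792 mm^3/m

6.792 mm^3/m


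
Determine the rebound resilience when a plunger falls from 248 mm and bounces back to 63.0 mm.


Resilience = h_rebound / h_drop * 100
= 63.0 / 248 * 100
= 25.4%

25.4%


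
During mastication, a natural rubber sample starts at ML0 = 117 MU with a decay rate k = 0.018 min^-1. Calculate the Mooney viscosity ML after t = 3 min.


ML = ML0 * exp(-k * t)
ML = 117 * exp(-0.018 * 3)
ML = 117 * 0.9474
ML = 110.85 MU

110.85 MU


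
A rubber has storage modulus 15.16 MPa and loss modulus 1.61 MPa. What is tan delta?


tan delta = E'' / E'
= 1.61 / 15.16
= 0.1062

tan delta = 0.1062


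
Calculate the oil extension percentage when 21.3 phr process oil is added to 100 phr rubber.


Oil % = oil / (100 + oil) * 100
= 21.3 / (100 + 21.3) * 100
= 21.3 / 121.3 * 100
= 17.56%

17.56%


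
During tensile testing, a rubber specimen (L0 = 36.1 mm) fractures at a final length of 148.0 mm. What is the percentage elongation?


Elongation = (Lf - L0) / L0 * 100
= (148.0 - 36.1) / 36.1 * 100
= 111.9 / 36.1 * 100
= 310.0%

310.0%


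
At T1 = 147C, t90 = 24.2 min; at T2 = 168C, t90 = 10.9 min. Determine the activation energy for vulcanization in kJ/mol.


T1 = 420.15 K, T2 = 441.15 K
1/T1 - 1/T2 = 1.1330e-04
ln(t1/t2) = ln(24.2/10.9) = 0.7976
Ea = 8.314 * 0.7976 / 1.1330e-04 = 58527.6373 J/mol
Ea = 58.53 kJ/mol

58.53 kJ/mol


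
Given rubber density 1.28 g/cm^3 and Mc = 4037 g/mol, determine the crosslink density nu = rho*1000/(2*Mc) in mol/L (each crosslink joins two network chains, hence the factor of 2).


nu = rho * 1000 / (2 * Mc)
nu = 1.28 * 1000 / (2 * 4037)
nu = 1280.0 / 8074
nu = 0.1585 mol/L

0.1585 mol/L


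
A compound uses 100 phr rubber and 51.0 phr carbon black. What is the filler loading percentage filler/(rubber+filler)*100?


Filler % = filler / (rubber + filler) * 100
= 51.0 / (100 + 51.0) * 100
= 51.0 / 151.0 * 100
= 33.77%

33.77%


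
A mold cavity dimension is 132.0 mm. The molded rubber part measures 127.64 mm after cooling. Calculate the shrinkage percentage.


Shrinkage = (mold - part) / mold * 100
= (132.0 - 127.64) / 132.0 * 100
= 4.36 / 132.0 * 100
= 3.3%

3.3%


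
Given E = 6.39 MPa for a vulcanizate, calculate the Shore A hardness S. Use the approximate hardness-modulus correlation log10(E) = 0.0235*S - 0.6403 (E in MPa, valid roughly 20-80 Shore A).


log10(E) = 0.0235*S - 0.6403  =>  S = (log10(E) + 0.6403) / 0.0235
log10(6.39) = 0.805501
S = (0.805501 + 0.6403) / 0.0235 = 1.445801 / 0.0235
S = 61.5

Shore A = 61.5


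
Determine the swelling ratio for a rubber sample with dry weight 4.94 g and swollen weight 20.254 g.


Q = W_swollen / W_dry
Q = 20.254 / 4.94
Q = 4.1

Q = 4.1


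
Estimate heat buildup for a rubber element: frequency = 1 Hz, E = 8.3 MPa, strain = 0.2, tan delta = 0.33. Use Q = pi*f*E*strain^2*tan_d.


Q = pi * f * E * strain^2 * tan_d
= pi * 1 * 8.3 * 0.2^2 * 0.33
= pi * 1 * 8.3 * 0.0400 * 0.33
= 0.3442

Q = 0.3442


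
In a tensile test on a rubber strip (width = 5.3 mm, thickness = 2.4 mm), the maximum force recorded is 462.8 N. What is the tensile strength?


Area = width * thickness = 5.3 * 2.4 = 12.72 mm^2
TS = force / area = 462.8 / 12.72 = 36.38 MPa

36.38 MPa


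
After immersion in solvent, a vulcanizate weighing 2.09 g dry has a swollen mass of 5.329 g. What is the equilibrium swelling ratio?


Q = W_swollen / W_dry
Q = 5.329 / 2.09
Q = 2.55

Q = 2.55


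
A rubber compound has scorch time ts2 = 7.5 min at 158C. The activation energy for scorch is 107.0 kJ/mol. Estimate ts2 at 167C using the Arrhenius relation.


Convert temperatures: T1 = 158 + 273.15 = 431.15 K, T2 = 167 + 273.15 = 440.15 K
ts2_new = 7.5 * exp(107000 / 8.314 * (1/440.15 - 1/431.15))
1/T2 - 1/T1 = -4.7426e-05
ts2_new = 4.07 min

4.07 min


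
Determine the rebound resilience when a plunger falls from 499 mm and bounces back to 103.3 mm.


Resilience = h_rebound / h_drop * 100
= 103.3 / 499 * 100
= 20.7%

20.7%


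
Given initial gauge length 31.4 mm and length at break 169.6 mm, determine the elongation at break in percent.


Elongation = (Lf - L0) / L0 * 100
= (169.6 - 31.4) / 31.4 * 100
= 138.2 / 31.4 * 100
= 440.1%

440.1%


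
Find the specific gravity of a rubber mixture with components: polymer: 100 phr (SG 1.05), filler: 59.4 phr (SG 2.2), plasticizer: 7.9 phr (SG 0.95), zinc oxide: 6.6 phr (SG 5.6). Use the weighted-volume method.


Sum of weights = 173.9
Volume contributions:
  polymer: 100/1.05 = 95.2381
  filler: 59.4/2.2 = 27.0000
  plasticizer: 7.9/0.95 = 8.3158
  zinc oxide: 6.6/5.6 = 1.1786
Sum of volumes = 131.7325
SG = 173.9 / 131.7325 = 1.32

SG = 1.32


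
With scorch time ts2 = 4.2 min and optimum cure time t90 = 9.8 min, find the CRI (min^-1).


CRI = 100 / (t90 - ts2)
= 100 / (9.8 - 4.2)
= 100 / 5.6
= 17.86 min^-1

17.86 min^-1


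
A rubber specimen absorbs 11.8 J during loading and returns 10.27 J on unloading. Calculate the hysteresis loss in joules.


Hysteresis loss = loading - unloading
= 11.8 - 10.27
= 1.53 J

1.53 J


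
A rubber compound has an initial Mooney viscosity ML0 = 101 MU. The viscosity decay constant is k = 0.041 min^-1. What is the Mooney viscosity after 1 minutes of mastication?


ML = ML0 * exp(-k * t)
ML = 101 * exp(-0.041 * 1)
ML = 101 * 0.9598
ML = 96.94 MU

96.94 MU


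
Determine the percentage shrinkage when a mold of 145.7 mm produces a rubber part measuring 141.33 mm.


Shrinkage = (mold - part) / mold * 100
= (145.7 - 141.33) / 145.7 * 100
= 4.37 / 145.7 * 100
= 3.0%

3.0%


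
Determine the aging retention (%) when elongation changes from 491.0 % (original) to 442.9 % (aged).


Retention = aged / original * 100
= 442.9 / 491.0 * 100
= 90.2%

90.2%


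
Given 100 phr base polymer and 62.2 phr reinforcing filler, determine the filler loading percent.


Filler % = filler / (rubber + filler) * 100
= 62.2 / (100 + 62.2) * 100
= 62.2 / 162.2 * 100
= 38.35%

38.35%


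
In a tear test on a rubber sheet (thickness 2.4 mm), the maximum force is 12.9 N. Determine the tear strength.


Tear strength = force / thickness
= 12.9 / 2.4
= 5.38 N/mm

5.38 N/mm


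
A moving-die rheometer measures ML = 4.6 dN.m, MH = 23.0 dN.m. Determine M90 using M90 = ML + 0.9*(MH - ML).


M90 = ML + 0.9 * (MH - ML)
M90 = 4.6 + 0.9 * (23.0 - 4.6)
M90 = 4.6 + 0.9 * 18.4
M90 = 21.16 dN.m

21.16 dN.m


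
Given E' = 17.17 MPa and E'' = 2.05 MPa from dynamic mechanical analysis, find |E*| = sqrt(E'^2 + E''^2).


|E*| = sqrt(E'^2 + E''^2)
= sqrt(17.17^2 + 2.05^2)
= sqrt(294.8089 + 4.2025)
= 17.292 MPa

17.292 MPa


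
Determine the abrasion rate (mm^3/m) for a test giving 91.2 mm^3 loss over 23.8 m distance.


Rate = volume_loss / distance
= 91.2 / 23.8
= 3.832 mm^3/m

3.832 mm^3/m


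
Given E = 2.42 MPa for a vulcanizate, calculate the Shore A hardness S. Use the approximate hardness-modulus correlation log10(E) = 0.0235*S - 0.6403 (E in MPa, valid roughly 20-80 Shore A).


log10(E) = 0.0235*S - 0.6403  =>  S = (log10(E) + 0.6403) / 0.0235
log10(2.42) = 0.383815
S = (0.383815 + 0.6403) / 0.0235 = 1.024115 / 0.0235
S = 43.6

Shore A = 43.6


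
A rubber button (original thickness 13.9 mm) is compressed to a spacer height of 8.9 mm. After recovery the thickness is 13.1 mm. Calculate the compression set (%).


CS = (t0 - recovered) / (t0 - ts) * 100
= (13.9 - 13.1) / (13.9 - 8.9) * 100
= 0.8 / 5.0 * 100
= 16.0%

16.0%


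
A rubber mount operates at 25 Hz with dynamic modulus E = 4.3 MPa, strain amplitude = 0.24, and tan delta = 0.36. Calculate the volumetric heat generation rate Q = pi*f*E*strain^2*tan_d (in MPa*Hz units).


Q = pi * f * E * strain^2 * tan_d
= pi * 25 * 4.3 * 0.24^2 * 0.36
= pi * 25 * 4.3 * 0.0576 * 0.36
= 7.0030

Q = 7.0030


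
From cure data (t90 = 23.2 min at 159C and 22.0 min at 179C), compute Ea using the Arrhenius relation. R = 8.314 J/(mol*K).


T1 = 432.15 K, T2 = 452.15 K
1/T1 - 1/T2 = 1.0236e-04
ln(t1/t2) = ln(23.2/22.0) = 0.0531
Ea = 8.314 * 0.0531 / 1.0236e-04 = 4313.9186 J/mol
Ea = 4.31 kJ/mol

4.31 kJ/mol


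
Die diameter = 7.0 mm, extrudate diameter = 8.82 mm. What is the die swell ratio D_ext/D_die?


Die swell ratio = D_extrudate / D_die
= 8.82 / 7.0
= 1.26

Die swell = 1.26


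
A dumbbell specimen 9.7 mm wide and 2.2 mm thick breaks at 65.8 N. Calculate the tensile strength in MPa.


Area = width * thickness = 9.7 * 2.2 = 21.34 mm^2
TS = force / area = 65.8 / 21.34 = 3.08 MPa

3.08 MPa


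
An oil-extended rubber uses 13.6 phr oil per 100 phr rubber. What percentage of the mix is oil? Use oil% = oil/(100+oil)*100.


Oil % = oil / (100 + oil) * 100
= 13.6 / (100 + 13.6) * 100
= 13.6 / 113.6 * 100
= 11.97%

11.97%


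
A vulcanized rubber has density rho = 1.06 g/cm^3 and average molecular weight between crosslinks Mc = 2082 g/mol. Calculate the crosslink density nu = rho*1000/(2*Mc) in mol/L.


nu = rho * 1000 / (2 * Mc)
nu = 1.06 * 1000 / (2 * 2082)
nu = 1060.0 / 4164
nu = 0.2546 mol/L

0.2546 mol/L


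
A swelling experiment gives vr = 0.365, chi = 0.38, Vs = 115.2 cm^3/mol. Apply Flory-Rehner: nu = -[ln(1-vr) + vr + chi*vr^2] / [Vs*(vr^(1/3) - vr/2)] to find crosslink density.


ln(1 - vr) = ln(1 - 0.365) = -0.4541
Numerator = -((-0.4541) + 0.365 + 0.38 * 0.365^2) = 0.0385
Denominator = 115.2 * (0.365^(1/3) - 0.365/2) = 61.3045
nu = 0.0385 / 61.3045 = 6.2809e-04 mol/cm^3

6.2809e-04 mol/cm^3


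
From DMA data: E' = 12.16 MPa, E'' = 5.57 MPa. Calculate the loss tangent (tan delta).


tan delta = E'' / E'
= 5.57 / 12.16
= 0.4581

tan delta = 0.4581


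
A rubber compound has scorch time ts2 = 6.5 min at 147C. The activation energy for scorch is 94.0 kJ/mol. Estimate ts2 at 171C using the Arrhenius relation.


Convert temperatures: T1 = 147 + 273.15 = 420.15 K, T2 = 171 + 273.15 = 444.15 K
ts2_new = 6.5 * exp(94000 / 8.314 * (1/444.15 - 1/420.15))
1/T2 - 1/T1 = -1.2861e-04
ts2_new = 1.52 min

1.52 min


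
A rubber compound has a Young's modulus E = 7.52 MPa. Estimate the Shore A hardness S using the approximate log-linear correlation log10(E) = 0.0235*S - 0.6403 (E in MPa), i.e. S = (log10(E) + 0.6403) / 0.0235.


log10(E) = 0.0235*S - 0.6403  =>  S = (log10(E) + 0.6403) / 0.0235
log10(7.52) = 0.876218
S = (0.876218 + 0.6403) / 0.0235 = 1.516518 / 0.0235
S = 64.5

Shore A = 64.5


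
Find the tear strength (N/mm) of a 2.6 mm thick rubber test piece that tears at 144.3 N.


Tear strength = force / thickness
= 144.3 / 2.6
= 55.5 N/mm

55.5 N/mm


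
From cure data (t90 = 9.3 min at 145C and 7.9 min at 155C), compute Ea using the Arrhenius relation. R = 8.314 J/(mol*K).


T1 = 418.15 K, T2 = 428.15 K
1/T1 - 1/T2 = 5.5856e-05
ln(t1/t2) = ln(9.3/7.9) = 0.1632
Ea = 8.314 * 0.1632 / 5.5856e-05 = 24284.5195 J/mol
Ea = 24.28 kJ/mol

24.28 kJ/mol


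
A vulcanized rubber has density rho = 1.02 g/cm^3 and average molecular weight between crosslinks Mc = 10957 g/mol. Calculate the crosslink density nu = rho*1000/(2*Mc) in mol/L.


nu = rho * 1000 / (2 * Mc)
nu = 1.02 * 1000 / (2 * 10957)
nu = 1020.0 / 21914
nu = 0.0465 mol/L

0.0465 mol/L


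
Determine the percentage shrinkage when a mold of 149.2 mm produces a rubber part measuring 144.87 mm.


Shrinkage = (mold - part) / mold * 100
= (149.2 - 144.87) / 149.2 * 100
= 4.33 / 149.2 * 100
= 2.9%

2.9%


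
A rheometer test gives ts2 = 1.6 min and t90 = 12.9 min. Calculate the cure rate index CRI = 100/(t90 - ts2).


CRI = 100 / (t90 - ts2)
= 100 / (12.9 - 1.6)
= 100 / 11.3
= 8.85 min^-1

8.85 min^-1


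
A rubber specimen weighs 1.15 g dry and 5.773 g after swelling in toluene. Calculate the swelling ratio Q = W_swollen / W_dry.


Q = W_swollen / W_dry
Q = 5.773 / 1.15
Q = 5.02

Q = 5.02


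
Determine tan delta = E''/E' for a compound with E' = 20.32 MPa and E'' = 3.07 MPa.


tan delta = E'' / E'
= 3.07 / 20.32
= 0.1511

tan delta = 0.1511


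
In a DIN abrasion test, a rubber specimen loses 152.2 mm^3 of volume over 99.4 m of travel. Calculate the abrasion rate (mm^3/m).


Rate = volume_loss / distance
= 152.2 / 99.4
= 1.531 mm^3/m

1.531 mm^3/m


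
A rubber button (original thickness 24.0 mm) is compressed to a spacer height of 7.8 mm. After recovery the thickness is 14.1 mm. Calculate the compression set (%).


CS = (t0 - recovered) / (t0 - ts) * 100
= (24.0 - 14.1) / (24.0 - 7.8) * 100
= 9.9 / 16.2 * 100
= 61.1%

61.1%


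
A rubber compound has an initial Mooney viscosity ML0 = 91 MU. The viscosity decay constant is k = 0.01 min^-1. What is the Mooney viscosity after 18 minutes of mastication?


ML = ML0 * exp(-k * t)
ML = 91 * exp(-0.01 * 18)
ML = 91 * 0.8353
ML = 76.01 MU

76.01 MU


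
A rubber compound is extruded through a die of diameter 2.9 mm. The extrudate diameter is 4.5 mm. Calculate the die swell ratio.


Die swell ratio = D_extrudate / D_die
= 4.5 / 2.9
= 1.552

Die swell = 1.552


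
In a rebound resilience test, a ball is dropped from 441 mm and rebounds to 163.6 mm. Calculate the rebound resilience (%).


Resilience = h_rebound / h_drop * 100
= 163.6 / 441 * 100
= 37.1%

37.1%


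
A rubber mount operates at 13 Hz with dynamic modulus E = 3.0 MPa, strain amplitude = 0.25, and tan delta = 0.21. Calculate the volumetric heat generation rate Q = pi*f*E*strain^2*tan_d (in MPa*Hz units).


Q = pi * f * E * strain^2 * tan_d
= pi * 13 * 3.0 * 0.25^2 * 0.21
= pi * 13 * 3.0 * 0.0625 * 0.21
= 1.6081

Q = 1.6081


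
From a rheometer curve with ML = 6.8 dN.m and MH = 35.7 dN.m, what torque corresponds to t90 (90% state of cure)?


M90 = ML + 0.9 * (MH - ML)
M90 = 6.8 + 0.9 * (35.7 - 6.8)
M90 = 6.8 + 0.9 * 28.9
M90 = 32.81 dN.m

32.81 dN.m


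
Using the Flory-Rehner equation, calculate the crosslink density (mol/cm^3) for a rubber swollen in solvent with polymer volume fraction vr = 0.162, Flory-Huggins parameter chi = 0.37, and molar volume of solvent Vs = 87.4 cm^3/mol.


ln(1 - vr) = ln(1 - 0.162) = -0.1767
Numerator = -((-0.1767) + 0.162 + 0.37 * 0.162^2) = 0.0050
Denominator = 87.4 * (0.162^(1/3) - 0.162/2) = 40.5655
nu = 0.0050 / 40.5655 = 1.2392e-04 mol/cm^3

1.2392e-04 mol/cm^3


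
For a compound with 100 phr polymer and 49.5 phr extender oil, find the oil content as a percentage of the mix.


Oil % = oil / (100 + oil) * 100
= 49.5 / (100 + 49.5) * 100
= 49.5 / 149.5 * 100
= 33.11%

33.11%


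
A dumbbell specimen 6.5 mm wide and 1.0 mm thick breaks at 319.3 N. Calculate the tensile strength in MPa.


Area = width * thickness = 6.5 * 1.0 = 6.5 mm^2
TS = force / area = 319.3 / 6.5 = 49.12 MPa

49.12 MPa
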